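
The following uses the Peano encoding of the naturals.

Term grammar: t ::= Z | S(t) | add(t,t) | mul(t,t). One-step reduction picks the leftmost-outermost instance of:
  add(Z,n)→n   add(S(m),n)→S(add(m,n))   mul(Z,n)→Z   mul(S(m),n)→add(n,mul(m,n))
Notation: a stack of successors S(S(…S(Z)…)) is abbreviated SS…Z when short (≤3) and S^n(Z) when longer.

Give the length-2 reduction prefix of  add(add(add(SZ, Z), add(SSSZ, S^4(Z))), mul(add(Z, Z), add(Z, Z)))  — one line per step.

Answer: after 2 steps: add(S(add(add(Z, Z), add(SSSZ, S^4(Z)))), mul(add(Z, Z), add(Z, Z)))

Working:
  start: add(add(add(SZ, Z), add(SSSZ, S^4(Z))), mul(add(Z, Z), add(Z, Z)))
  step 1: add(add(S(add(Z, Z)), add(SSSZ, S^4(Z))), mul(add(Z, Z), add(Z, Z)))
  step 2: add(S(add(add(Z, Z), add(SSSZ, S^4(Z)))), mul(add(Z, Z), add(Z, Z)))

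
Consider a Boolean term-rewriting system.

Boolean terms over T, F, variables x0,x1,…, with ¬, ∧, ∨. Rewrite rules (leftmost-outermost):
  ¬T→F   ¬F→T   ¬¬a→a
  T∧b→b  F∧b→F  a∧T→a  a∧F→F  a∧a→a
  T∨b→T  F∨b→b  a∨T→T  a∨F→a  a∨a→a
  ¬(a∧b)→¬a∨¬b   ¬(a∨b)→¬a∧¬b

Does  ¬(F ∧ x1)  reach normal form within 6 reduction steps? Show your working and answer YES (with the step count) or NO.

Answer: YES — reaches normal form T in 3 ≤ 6 steps

Derivation:
  start: ¬(F ∧ x1)
  →1  ¬F ∨ ¬x1
  →2  T ∨ ¬x1
  →3  T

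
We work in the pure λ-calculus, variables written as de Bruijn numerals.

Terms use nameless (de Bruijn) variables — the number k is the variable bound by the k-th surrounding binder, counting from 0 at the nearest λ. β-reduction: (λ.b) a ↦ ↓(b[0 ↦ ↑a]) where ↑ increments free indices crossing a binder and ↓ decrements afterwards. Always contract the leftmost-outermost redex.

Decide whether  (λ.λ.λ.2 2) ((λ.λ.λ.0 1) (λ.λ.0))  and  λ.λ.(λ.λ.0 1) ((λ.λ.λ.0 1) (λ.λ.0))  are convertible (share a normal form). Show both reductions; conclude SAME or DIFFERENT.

Term A:
  start: (λ.λ.λ.2 2) ((λ.λ.λ.0 1) (λ.λ.0))
  [1] λ.λ.(λ.λ.λ.0 1) (λ.λ.0) ((λ.λ.λ.0 1) (λ.λ.0))
  [2] λ.λ.(λ.λ.0 1) ((λ.λ.λ.0 1) (λ.λ.0))
  [3] λ.λ.λ.0 ((λ.λ.λ.0 1) (λ.λ.0))
  [4] λ.λ.λ.0 (λ.λ.0 1)

Term B:
  start: λ.λ.(λ.λ.0 1) ((λ.λ.λ.0 1) (λ.λ.0))
  [1] λ.λ.λ.0 ((λ.λ.λ.0 1) (λ.λ.0))
  [2] λ.λ.λ.0 (λ.λ.0 1)

Answer: SAME — A ⇓ λ.λ.λ.0 (λ.λ.0 1), B ⇓ λ.λ.λ.0 (λ.λ.0 1)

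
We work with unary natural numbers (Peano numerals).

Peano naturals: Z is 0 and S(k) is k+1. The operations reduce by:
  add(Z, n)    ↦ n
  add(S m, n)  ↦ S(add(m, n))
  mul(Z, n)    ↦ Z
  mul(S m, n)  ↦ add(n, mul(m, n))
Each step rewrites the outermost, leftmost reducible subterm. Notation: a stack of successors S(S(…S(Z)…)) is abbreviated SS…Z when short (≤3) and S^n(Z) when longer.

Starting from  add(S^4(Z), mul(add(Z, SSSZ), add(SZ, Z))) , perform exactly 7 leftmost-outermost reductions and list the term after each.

  start: add(S^4(Z), mul(add(Z, SSSZ), add(SZ, Z)))
  step 1: S(add(SSSZ, mul(add(Z, SSSZ), add(SZ, Z))))
  step 2: S(S(add(SSZ, mul(add(Z, SSSZ), add(SZ, Z)))))
  step 3: S(S(S(add(SZ, mul(add(Z, SSSZ), add(SZ, Z))))))
  step 4: S(S(S(S(add(Z, mul(add(Z, SSSZ), add(SZ, Z)))))))
  step 5: S(S(S(S(mul(add(Z, SSSZ), add(SZ, Z))))))
  step 6: S(S(S(S(mul(SSSZ, add(SZ, Z))))))
  step 7: S(S(S(S(add(add(SZ, Z), mul(SSZ, add(SZ, Z)))))))

Answer: after 7 steps: S(S(S(S(add(add(SZ, Z), mul(SSZ, add(SZ, Z)))))))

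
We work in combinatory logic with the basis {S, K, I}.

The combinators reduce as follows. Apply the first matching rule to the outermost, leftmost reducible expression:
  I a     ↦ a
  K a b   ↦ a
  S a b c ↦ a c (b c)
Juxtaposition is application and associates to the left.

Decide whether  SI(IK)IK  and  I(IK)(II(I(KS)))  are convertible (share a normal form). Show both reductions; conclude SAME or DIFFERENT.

Term A:
  start: SI(IK)IK
  →1  II(IKI)K
  →2  I(IKI)K
  →3  IKIK
  →4  KIK
  →5  I

Term B:
  start: I(IK)(II(I(KS)))
  →1  IK(II(I(KS)))
  →2  K(II(I(KS)))
  →3  K(I(I(KS)))
  →4  K(I(KS))
  →5  K(KS)

Answer: DIFFERENT — A ⇓ I, B ⇓ K(KS)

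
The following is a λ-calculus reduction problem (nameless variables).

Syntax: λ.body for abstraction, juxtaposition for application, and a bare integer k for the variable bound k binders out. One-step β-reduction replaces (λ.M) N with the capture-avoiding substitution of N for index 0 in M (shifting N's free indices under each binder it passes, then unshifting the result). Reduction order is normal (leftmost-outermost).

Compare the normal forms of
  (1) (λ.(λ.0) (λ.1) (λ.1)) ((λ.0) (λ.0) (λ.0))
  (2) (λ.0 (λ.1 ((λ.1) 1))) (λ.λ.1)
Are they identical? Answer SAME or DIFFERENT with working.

Answer: DIFFERENT — A ⇓ λ.0, B ⇓ λ.λ.λ.1

Reduction:
Term A:
  start: (λ.(λ.0) (λ.1) (λ.1)) ((λ.0) (λ.0) (λ.0))
  step 1: (λ.0) (λ.(λ.0) (λ.0) (λ.0)) (λ.(λ.0) (λ.0) (λ.0))
  step 2: (λ.(λ.0) (λ.0) (λ.0)) (λ.(λ.0) (λ.0) (λ.0))
  step 3: (λ.0) (λ.0) (λ.0)
  step 4: (λ.0) (λ.0)
  step 5: λ.0

Term B:
  start: (λ.0 (λ.1 ((λ.1) 1))) (λ.λ.1)
  step 1: (λ.λ.1) (λ.(λ.λ.1) ((λ.1) (λ.λ.1)))
  step 2: λ.λ.(λ.λ.1) ((λ.1) (λ.λ.1))
  step 3: λ.λ.λ.(λ.2) (λ.λ.1)
  step 4: λ.λ.λ.1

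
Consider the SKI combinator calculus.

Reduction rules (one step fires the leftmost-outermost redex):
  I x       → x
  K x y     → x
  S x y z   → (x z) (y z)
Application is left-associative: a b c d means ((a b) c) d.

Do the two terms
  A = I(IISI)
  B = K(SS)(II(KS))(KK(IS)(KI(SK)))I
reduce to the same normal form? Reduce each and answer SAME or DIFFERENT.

Answer: DIFFERENT — A ⇓ SI, B ⇓ SII

Derivation:
Term A:
  start: I(IISI)
  →1  IISI
  →2  ISI
  →3  SI

Term B:
  start: K(SS)(II(KS))(KK(IS)(KI(SK)))I
  →1  SS(KK(IS)(KI(SK)))I
  →2  SI(KK(IS)(KI(SK))I)
  →3  SI(K(KI(SK))I)
  →4  SI(KI(SK))
  →5  SII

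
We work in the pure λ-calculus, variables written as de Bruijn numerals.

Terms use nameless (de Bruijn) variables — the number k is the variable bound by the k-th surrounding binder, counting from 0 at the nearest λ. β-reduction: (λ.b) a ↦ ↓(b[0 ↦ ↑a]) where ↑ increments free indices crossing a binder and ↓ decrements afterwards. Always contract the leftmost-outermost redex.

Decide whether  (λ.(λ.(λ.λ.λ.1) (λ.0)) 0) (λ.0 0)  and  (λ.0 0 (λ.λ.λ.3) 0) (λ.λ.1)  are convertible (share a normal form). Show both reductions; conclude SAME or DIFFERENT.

Term A:
  start: (λ.(λ.(λ.λ.λ.1) (λ.0)) 0) (λ.0 0)
  [1] (λ.(λ.λ.λ.1) (λ.0)) (λ.0 0)
  [2] (λ.λ.λ.1) (λ.0)
  [3] λ.λ.1

Term B:
  start: (λ.0 0 (λ.λ.λ.3) 0) (λ.λ.1)
  [1] (λ.λ.1) (λ.λ.1) (λ.λ.λ.λ.λ.1) (λ.λ.1)
  [2] (λ.λ.λ.1) (λ.λ.λ.λ.λ.1) (λ.λ.1)
  [3] (λ.λ.1) (λ.λ.1)
  [4] λ.λ.λ.1

Answer: DIFFERENT — A ⇓ λ.λ.1, B ⇓ λ.λ.λ.1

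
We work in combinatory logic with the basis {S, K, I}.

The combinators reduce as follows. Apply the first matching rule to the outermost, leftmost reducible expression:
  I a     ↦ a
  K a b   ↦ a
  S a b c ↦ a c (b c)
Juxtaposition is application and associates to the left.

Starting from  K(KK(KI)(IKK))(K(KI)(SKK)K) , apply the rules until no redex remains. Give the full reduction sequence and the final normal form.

  start: K(KK(KI)(IKK))(K(KI)(SKK)K)
  [1] KK(KI)(IKK)
  [2] K(IKK)
  [3] K(KK)

Answer: normal form = K(KK)  (in 3 steps)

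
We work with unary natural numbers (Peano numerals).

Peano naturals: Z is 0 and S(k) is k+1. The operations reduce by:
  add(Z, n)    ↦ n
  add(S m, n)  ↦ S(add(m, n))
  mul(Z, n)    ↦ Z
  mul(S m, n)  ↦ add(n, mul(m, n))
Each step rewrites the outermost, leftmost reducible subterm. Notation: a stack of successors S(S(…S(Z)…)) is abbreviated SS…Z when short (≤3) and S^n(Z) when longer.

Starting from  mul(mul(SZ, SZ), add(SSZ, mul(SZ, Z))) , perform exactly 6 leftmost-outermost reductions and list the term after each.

  start: mul(mul(SZ, SZ), add(SSZ, mul(SZ, Z)))
  [1] mul(add(SZ, mul(Z, SZ)), add(SSZ, mul(SZ, Z)))
  [2] mul(S(add(Z, mul(Z, SZ))), add(SSZ, mul(SZ, Z)))
  [3] add(add(SSZ, mul(SZ, Z)), mul(add(Z, mul(Z, SZ)), add(SSZ, mul(SZ, Z))))
  [4] add(S(add(SZ, mul(SZ, Z))), mul(add(Z, mul(Z, SZ)), add(SSZ, mul(SZ, Z))))
  [5] S(add(add(SZ, mul(SZ, Z)), mul(add(Z, mul(Z, SZ)), add(SSZ, mul(SZ, Z)))))
  [6] S(add(S(add(Z, mul(SZ, Z))), mul(add(Z, mul(Z, SZ)), add(SSZ, mul(SZ, Z)))))

Answer: after 6 steps: S(add(S(add(Z, mul(SZ, Z))), mul(add(Z, mul(Z, SZ)), add(SSZ, mul(SZ, Z)))))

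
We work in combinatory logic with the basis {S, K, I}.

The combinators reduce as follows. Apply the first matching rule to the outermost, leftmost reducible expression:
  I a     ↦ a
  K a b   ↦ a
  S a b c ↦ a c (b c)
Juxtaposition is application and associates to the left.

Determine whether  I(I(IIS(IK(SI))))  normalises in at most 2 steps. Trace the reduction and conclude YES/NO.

Answer: NO — after 2 steps the term is IIS(IK(SI)), not yet normal

Derivation:
  start: I(I(IIS(IK(SI))))
  step 1: I(IIS(IK(SI)))
  step 2: IIS(IK(SI))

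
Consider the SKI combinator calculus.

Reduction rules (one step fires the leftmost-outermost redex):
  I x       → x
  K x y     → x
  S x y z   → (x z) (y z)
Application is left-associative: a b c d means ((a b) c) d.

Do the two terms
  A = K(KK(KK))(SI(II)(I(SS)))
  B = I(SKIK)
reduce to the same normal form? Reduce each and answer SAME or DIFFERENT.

Term A:
  start: K(KK(KK))(SI(II)(I(SS)))
  step 1: KK(KK)
  step 2: K

Term B:
  start: I(SKIK)
  step 1: SKIK
  step 2: KK(IK)
  step 3: K

Answer: SAME — A ⇓ K, B ⇓ K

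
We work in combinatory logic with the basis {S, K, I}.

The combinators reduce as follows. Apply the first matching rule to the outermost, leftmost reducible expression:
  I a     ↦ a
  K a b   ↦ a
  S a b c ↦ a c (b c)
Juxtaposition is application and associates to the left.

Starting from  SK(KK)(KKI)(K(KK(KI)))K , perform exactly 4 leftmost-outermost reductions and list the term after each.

  start: SK(KK)(KKI)(K(KK(KI)))K
  →1  K(KKI)(KK(KKI))(K(KK(KI)))K
  →2  KKI(K(KK(KI)))K
  →3  K(K(KK(KI)))K
  →4  K(KK(KI))

Answer: after 4 steps: K(KK(KI))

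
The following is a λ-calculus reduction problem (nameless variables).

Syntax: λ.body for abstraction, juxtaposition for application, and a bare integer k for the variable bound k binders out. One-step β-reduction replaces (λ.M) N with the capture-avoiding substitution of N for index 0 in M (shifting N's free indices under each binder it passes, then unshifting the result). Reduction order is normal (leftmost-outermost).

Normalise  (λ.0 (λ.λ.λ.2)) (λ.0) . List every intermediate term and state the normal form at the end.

Answer: normal form = λ.λ.λ.2  (in 2 steps)

Working:
  start: (λ.0 (λ.λ.λ.2)) (λ.0)
  →1  (λ.0) (λ.λ.λ.2)
  →2  λ.λ.λ.2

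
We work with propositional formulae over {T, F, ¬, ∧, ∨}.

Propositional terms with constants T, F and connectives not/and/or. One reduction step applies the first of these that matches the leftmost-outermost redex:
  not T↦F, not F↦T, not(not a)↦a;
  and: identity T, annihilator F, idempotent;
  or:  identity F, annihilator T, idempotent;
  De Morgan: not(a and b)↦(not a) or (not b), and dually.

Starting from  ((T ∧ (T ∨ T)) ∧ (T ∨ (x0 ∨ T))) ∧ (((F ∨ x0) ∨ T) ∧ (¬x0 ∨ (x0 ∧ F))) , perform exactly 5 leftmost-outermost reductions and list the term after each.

Answer: after 5 steps: ((F ∨ x0) ∨ T) ∧ (¬x0 ∨ (x0 ∧ F))

Working:
  start: ((T ∧ (T ∨ T)) ∧ (T ∨ (x0 ∨ T))) ∧ (((F ∨ x0) ∨ T) ∧ (¬x0 ∨ (x0 ∧ F)))
  [1] ((T ∨ T) ∧ (T ∨ (x0 ∨ T))) ∧ (((F ∨ x0) ∨ T) ∧ (¬x0 ∨ (x0 ∧ F)))
  [2] (T ∧ (T ∨ (x0 ∨ T))) ∧ (((F ∨ x0) ∨ T) ∧ (¬x0 ∨ (x0 ∧ F)))
  [3] (T ∨ (x0 ∨ T)) ∧ (((F ∨ x0) ∨ T) ∧ (¬x0 ∨ (x0 ∧ F)))
  [4] T ∧ (((F ∨ x0) ∨ T) ∧ (¬x0 ∨ (x0 ∧ F)))
  [5] ((F ∨ x0) ∨ T) ∧ (¬x0 ∨ (x0 ∧ F))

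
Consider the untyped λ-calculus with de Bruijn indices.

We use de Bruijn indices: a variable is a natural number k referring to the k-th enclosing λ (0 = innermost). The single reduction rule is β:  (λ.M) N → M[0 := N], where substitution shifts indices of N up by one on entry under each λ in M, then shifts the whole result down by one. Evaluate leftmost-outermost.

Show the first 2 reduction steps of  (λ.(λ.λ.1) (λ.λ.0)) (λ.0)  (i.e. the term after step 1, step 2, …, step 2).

Answer: after 2 steps: λ.λ.λ.0

Reduction:
  start: (λ.(λ.λ.1) (λ.λ.0)) (λ.0)
  step 1: (λ.λ.1) (λ.λ.0)
  step 2: λ.λ.λ.0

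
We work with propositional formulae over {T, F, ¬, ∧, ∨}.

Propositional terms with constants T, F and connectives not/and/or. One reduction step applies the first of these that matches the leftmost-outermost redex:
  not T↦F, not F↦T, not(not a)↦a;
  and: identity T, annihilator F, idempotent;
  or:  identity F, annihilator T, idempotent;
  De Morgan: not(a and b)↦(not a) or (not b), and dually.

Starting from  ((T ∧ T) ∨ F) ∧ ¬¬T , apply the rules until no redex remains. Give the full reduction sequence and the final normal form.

Answer: normal form = T  (in 4 steps)

Reduction:
  start: ((T ∧ T) ∨ F) ∧ ¬¬T
  →1  (T ∧ T) ∧ ¬¬T
  →2  T ∧ ¬¬T
  →3  ¬¬T
  →4  T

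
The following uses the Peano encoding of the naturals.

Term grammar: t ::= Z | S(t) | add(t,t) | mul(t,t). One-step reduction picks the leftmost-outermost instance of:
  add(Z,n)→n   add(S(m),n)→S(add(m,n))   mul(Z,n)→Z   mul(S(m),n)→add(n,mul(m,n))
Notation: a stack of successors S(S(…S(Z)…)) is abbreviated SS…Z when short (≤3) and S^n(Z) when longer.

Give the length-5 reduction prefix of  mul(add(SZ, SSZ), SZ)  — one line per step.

  start: mul(add(SZ, SSZ), SZ)
  [1] mul(S(add(Z, SSZ)), SZ)
  [2] add(SZ, mul(add(Z, SSZ), SZ))
  [3] S(add(Z, mul(add(Z, SSZ), SZ)))
  [4] S(mul(add(Z, SSZ), SZ))
  [5] S(mul(SSZ, SZ))

Answer: after 5 steps: S(mul(SSZ, SZ))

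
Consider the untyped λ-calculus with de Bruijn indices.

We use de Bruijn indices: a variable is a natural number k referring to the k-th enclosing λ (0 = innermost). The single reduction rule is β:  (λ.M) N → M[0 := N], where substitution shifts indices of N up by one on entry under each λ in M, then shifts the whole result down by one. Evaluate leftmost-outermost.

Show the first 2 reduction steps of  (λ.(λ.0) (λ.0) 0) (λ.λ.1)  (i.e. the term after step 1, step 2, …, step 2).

Answer: after 2 steps: (λ.0) (λ.λ.1)

Derivation:
  start: (λ.(λ.0) (λ.0) 0) (λ.λ.1)
  step 1: (λ.0) (λ.0) (λ.λ.1)
  step 2: (λ.0) (λ.λ.1)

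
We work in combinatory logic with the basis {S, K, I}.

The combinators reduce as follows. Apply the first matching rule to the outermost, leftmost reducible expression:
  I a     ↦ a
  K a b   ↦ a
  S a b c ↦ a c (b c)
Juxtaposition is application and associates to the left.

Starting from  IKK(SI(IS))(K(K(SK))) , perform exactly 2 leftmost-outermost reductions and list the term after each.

  start: IKK(SI(IS))(K(K(SK)))
  →1  KK(SI(IS))(K(K(SK)))
  →2  K(K(K(SK)))

Answer: after 2 steps: K(K(K(SK)))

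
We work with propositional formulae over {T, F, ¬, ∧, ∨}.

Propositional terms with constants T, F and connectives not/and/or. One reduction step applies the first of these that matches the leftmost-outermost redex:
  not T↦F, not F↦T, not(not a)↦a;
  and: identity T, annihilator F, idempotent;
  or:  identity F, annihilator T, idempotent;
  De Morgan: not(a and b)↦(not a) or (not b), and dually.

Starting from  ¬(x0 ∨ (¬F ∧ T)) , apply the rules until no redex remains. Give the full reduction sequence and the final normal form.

Answer: normal form = F  (in 6 steps)

Reduction:
  start: ¬(x0 ∨ (¬F ∧ T))
  step 1: ¬x0 ∧ ¬(¬F ∧ T)
  step 2: ¬x0 ∧ (¬¬F ∨ ¬T)
  step 3: ¬x0 ∧ (F ∨ ¬T)
  step 4: ¬x0 ∧ ¬T
  step 5: ¬x0 ∧ F
  step 6: F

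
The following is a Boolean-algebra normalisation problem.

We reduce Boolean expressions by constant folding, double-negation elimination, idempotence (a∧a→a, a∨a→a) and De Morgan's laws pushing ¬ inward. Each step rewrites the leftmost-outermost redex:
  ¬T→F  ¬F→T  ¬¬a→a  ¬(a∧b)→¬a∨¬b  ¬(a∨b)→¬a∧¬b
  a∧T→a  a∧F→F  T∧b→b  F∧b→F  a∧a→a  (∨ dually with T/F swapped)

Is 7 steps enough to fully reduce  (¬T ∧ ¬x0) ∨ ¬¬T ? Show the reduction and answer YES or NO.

Answer: YES — reaches normal form T in 4 ≤ 7 steps

Working:
  start: (¬T ∧ ¬x0) ∨ ¬¬T
  →1  (F ∧ ¬x0) ∨ ¬¬T
  →2  F ∨ ¬¬T
  →3  ¬¬T
  →4  T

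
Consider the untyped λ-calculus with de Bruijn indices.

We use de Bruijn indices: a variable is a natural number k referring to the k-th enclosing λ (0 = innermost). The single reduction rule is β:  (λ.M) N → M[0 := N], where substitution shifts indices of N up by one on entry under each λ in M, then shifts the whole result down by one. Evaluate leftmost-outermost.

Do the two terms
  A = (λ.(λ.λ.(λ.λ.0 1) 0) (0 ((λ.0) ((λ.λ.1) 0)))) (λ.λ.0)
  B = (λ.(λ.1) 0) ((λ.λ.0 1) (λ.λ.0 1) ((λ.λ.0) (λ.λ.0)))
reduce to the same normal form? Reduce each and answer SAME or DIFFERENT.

Answer: SAME — A ⇓ λ.λ.0 1, B ⇓ λ.λ.0 1

Working:
Term A:
  start: (λ.(λ.λ.(λ.λ.0 1) 0) (0 ((λ.0) ((λ.λ.1) 0)))) (λ.λ.0)
  step 1: (λ.λ.(λ.λ.0 1) 0) ((λ.λ.0) ((λ.0) ((λ.λ.1) (λ.λ.0))))
  step 2: λ.(λ.λ.0 1) 0
  step 3: λ.λ.0 1

Term B:
  start: (λ.(λ.1) 0) ((λ.λ.0 1) (λ.λ.0 1) ((λ.λ.0) (λ.λ.0)))
  step 1: (λ.(λ.λ.0 1) (λ.λ.0 1) ((λ.λ.0) (λ.λ.0))) ((λ.λ.0 1) (λ.λ.0 1) ((λ.λ.0) (λ.λ.0)))
  step 2: (λ.λ.0 1) (λ.λ.0 1) ((λ.λ.0) (λ.λ.0))
  step 3: (λ.0 (λ.λ.0 1)) ((λ.λ.0) (λ.λ.0))
  step 4: (λ.λ.0) (λ.λ.0) (λ.λ.0 1)
  step 5: (λ.0) (λ.λ.0 1)
  step 6: λ.λ.0 1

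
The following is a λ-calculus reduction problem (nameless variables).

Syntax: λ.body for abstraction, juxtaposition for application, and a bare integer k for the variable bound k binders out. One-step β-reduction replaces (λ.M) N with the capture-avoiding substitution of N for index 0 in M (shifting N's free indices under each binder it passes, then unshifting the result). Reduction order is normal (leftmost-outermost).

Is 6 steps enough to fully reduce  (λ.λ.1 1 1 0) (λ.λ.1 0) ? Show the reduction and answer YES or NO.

Answer: YES — reaches normal form λ.λ.1 0 in 6 ≤ 6 steps

Working:
  start: (λ.λ.1 1 1 0) (λ.λ.1 0)
  [1] λ.(λ.λ.1 0) (λ.λ.1 0) (λ.λ.1 0) 0
  [2] λ.(λ.(λ.λ.1 0) 0) (λ.λ.1 0) 0
  [3] λ.(λ.λ.1 0) (λ.λ.1 0) 0
  [4] λ.(λ.(λ.λ.1 0) 0) 0
  [5] λ.(λ.λ.1 0) 0
  [6] λ.λ.1 0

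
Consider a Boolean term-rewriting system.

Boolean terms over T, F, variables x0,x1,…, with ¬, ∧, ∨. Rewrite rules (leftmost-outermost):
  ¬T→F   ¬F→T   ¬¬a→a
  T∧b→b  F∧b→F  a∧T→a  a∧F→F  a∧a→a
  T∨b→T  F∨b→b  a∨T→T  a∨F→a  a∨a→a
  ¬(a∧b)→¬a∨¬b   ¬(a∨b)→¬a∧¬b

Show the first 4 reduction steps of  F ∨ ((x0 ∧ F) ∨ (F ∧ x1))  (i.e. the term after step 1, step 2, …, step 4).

  start: F ∨ ((x0 ∧ F) ∨ (F ∧ x1))
  step 1: (x0 ∧ F) ∨ (F ∧ x1)
  step 2: F ∨ (F ∧ x1)
  step 3: F ∧ x1
  step 4: F

Answer: after 4 steps: F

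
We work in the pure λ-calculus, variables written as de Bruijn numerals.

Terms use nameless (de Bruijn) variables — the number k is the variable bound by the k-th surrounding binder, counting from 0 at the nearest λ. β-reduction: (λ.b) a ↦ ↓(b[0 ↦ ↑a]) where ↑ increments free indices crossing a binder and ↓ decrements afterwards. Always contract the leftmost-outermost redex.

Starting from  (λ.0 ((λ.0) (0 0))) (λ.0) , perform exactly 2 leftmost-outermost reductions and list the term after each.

Answer: after 2 steps: (λ.0) ((λ.0) (λ.0))

Derivation:
  start: (λ.0 ((λ.0) (0 0))) (λ.0)
  [1] (λ.0) ((λ.0) ((λ.0) (λ.0)))
  [2] (λ.0) ((λ.0) (λ.0))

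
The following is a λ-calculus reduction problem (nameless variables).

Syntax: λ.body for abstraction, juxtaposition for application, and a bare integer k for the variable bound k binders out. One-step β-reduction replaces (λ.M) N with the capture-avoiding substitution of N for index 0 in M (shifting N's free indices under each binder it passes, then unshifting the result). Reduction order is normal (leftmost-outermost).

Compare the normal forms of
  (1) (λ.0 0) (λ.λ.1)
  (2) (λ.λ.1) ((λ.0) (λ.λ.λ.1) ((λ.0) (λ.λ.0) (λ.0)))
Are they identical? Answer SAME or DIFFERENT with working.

Term A:
  start: (λ.0 0) (λ.λ.1)
  →1  (λ.λ.1) (λ.λ.1)
  →2  λ.λ.λ.1

Term B:
  start: (λ.λ.1) ((λ.0) (λ.λ.λ.1) ((λ.0) (λ.λ.0) (λ.0)))
  →1  λ.(λ.0) (λ.λ.λ.1) ((λ.0) (λ.λ.0) (λ.0))
  →2  λ.(λ.λ.λ.1) ((λ.0) (λ.λ.0) (λ.0))
  →3  λ.λ.λ.1

Answer: SAME — A ⇓ λ.λ.λ.1, B ⇓ λ.λ.λ.1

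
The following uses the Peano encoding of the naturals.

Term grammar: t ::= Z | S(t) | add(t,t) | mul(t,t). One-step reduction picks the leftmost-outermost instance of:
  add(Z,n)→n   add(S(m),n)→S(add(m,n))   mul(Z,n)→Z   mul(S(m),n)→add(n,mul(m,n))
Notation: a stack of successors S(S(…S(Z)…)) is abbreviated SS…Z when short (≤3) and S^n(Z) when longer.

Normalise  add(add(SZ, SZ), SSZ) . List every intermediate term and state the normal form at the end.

Answer: normal form = S^4(Z)  (in 5 steps)

Derivation:
  start: add(add(SZ, SZ), SSZ)
  step 1: add(S(add(Z, SZ)), SSZ)
  step 2: S(add(add(Z, SZ), SSZ))
  step 3: S(add(SZ, SSZ))
  step 4: S(S(add(Z, SSZ)))
  step 5: S^4(Z)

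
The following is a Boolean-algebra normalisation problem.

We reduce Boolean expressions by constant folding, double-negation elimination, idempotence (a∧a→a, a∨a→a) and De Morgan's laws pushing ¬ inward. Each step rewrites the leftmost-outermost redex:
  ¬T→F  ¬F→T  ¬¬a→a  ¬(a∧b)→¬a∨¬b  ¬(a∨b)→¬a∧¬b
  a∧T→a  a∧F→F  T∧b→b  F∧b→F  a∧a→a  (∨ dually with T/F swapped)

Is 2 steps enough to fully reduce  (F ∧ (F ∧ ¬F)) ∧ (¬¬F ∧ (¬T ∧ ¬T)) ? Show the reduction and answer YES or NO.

  start: (F ∧ (F ∧ ¬F)) ∧ (¬¬F ∧ (¬T ∧ ¬T))
  [1] F ∧ (¬¬F ∧ (¬T ∧ ¬T))
  [2] F

Answer: YES — reaches normal form F in 2 ≤ 2 steps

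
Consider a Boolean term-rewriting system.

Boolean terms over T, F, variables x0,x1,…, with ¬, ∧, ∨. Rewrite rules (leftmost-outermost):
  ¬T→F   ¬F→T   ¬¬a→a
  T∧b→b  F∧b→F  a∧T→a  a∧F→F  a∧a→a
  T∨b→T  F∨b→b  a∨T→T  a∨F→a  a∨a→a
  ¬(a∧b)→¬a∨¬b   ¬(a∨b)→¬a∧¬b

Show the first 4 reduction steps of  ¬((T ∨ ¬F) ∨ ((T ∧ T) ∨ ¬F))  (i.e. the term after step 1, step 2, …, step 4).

Answer: after 4 steps: F ∧ ¬((T ∧ T) ∨ ¬F)

Working:
  start: ¬((T ∨ ¬F) ∨ ((T ∧ T) ∨ ¬F))
  →1  ¬(T ∨ ¬F) ∧ ¬((T ∧ T) ∨ ¬F)
  →2  (¬T ∧ ¬¬F) ∧ ¬((T ∧ T) ∨ ¬F)
  →3  (F ∧ ¬¬F) ∧ ¬((T ∧ T) ∨ ¬F)
  →4  F ∧ ¬((T ∧ T) ∨ ¬F)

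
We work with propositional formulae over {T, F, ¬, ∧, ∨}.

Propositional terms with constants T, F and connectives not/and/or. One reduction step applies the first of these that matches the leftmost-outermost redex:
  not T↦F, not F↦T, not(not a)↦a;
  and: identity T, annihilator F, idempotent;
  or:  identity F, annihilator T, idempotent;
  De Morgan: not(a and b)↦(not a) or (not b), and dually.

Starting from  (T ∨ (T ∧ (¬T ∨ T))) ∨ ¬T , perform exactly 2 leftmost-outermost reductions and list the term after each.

  start: (T ∨ (T ∧ (¬T ∨ T))) ∨ ¬T
  step 1: T ∨ ¬T
  step 2: T

Answer: after 2 steps: T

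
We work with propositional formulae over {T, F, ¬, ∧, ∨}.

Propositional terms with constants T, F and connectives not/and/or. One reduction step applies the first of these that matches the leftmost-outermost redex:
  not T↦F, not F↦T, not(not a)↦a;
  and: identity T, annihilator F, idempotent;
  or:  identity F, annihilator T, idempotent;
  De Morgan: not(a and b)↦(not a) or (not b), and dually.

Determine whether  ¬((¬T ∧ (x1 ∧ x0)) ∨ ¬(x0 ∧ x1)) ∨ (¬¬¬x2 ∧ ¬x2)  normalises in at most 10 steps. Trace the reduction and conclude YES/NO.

Answer: YES — reaches normal form (x0 ∧ x1) ∨ ¬x2 in 8 ≤ 10 steps

Reduction:
  start: ¬((¬T ∧ (x1 ∧ x0)) ∨ ¬(x0 ∧ x1)) ∨ (¬¬¬x2 ∧ ¬x2)
  →1  (¬(¬T ∧ (x1 ∧ x0)) ∧ ¬¬(x0 ∧ x1)) ∨ (¬¬¬x2 ∧ ¬x2)
  →2  ((¬¬T ∨ ¬(x1 ∧ x0)) ∧ ¬¬(x0 ∧ x1)) ∨ (¬¬¬x2 ∧ ¬x2)
  →3  ((T ∨ ¬(x1 ∧ x0)) ∧ ¬¬(x0 ∧ x1)) ∨ (¬¬¬x2 ∧ ¬x2)
  →4  (T ∧ ¬¬(x0 ∧ x1)) ∨ (¬¬¬x2 ∧ ¬x2)
  →5  ¬¬(x0 ∧ x1) ∨ (¬¬¬x2 ∧ ¬x2)
  →6  (x0 ∧ x1) ∨ (¬¬¬x2 ∧ ¬x2)
  →7  (x0 ∧ x1) ∨ (¬x2 ∧ ¬x2)
  →8  (x0 ∧ x1) ∨ ¬x2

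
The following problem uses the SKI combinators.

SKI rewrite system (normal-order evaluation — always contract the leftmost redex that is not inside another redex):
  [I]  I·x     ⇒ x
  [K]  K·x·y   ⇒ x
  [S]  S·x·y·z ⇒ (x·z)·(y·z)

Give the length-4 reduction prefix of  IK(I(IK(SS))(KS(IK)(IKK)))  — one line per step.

Answer: after 4 steps: K(SS)

Working:
  start: IK(I(IK(SS))(KS(IK)(IKK)))
  [1] K(I(IK(SS))(KS(IK)(IKK)))
  [2] K(IK(SS)(KS(IK)(IKK)))
  [3] K(K(SS)(KS(IK)(IKK)))
  [4] K(SS)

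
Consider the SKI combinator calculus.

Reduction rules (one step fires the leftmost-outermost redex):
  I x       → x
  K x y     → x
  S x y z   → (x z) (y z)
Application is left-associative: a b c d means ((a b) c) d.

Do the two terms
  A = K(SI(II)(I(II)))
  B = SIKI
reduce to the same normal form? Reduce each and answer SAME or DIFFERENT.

Answer: SAME — A ⇓ KI, B ⇓ KI

Reduction:
Term A:
  start: K(SI(II)(I(II)))
  →1  K(I(I(II))(II(I(II))))
  →2  K(I(II)(II(I(II))))
  →3  K(II(II(I(II))))
  →4  K(I(II(I(II))))
  →5  K(II(I(II)))
  →6  K(I(I(II)))
  →7  K(I(II))
  →8  K(II)
  →9  KI

Term B:
  start: SIKI
  →1  II(KI)
  →2  I(KI)
  →3  KI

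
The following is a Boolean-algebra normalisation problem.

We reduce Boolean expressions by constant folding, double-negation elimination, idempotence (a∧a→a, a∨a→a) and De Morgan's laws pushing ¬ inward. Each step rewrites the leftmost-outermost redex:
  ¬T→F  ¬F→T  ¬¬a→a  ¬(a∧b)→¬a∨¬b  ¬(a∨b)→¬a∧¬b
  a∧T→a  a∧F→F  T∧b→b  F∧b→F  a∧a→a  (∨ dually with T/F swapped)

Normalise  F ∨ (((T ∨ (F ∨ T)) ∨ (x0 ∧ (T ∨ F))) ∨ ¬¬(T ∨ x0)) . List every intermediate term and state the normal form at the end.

  start: F ∨ (((T ∨ (F ∨ T)) ∨ (x0 ∧ (T ∨ F))) ∨ ¬¬(T ∨ x0))
  [1] ((T ∨ (F ∨ T)) ∨ (x0 ∧ (T ∨ F))) ∨ ¬¬(T ∨ x0)
  [2] (T ∨ (x0 ∧ (T ∨ F))) ∨ ¬¬(T ∨ x0)
  [3] T ∨ ¬¬(T ∨ x0)
  [4] T

Answer: normal form = T  (in 4 steps)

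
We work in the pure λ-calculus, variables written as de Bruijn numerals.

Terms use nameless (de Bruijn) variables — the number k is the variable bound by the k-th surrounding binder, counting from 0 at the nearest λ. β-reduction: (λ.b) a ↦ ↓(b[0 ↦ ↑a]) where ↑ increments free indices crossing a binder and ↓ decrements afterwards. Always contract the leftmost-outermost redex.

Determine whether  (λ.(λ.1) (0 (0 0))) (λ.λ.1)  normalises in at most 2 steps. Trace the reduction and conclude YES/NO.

Answer: YES — reaches normal form λ.λ.1 in 2 ≤ 2 steps

Derivation:
  start: (λ.(λ.1) (0 (0 0))) (λ.λ.1)
  →1  (λ.λ.λ.1) ((λ.λ.1) ((λ.λ.1) (λ.λ.1)))
  →2  λ.λ.1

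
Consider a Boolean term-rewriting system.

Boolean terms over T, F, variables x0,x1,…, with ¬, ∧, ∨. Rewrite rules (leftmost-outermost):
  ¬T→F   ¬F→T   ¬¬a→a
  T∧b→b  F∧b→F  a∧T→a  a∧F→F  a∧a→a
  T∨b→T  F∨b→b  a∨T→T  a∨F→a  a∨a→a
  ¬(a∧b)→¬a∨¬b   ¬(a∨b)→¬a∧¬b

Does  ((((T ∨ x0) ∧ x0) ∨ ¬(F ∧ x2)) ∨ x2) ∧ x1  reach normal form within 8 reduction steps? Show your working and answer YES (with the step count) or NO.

Answer: YES — reaches normal form x1 in 8 ≤ 8 steps

Derivation:
  start: ((((T ∨ x0) ∧ x0) ∨ ¬(F ∧ x2)) ∨ x2) ∧ x1
  [1] (((T ∧ x0) ∨ ¬(F ∧ x2)) ∨ x2) ∧ x1
  [2] ((x0 ∨ ¬(F ∧ x2)) ∨ x2) ∧ x1
  [3] ((x0 ∨ (¬F ∨ ¬x2)) ∨ x2) ∧ x1
  [4] ((x0 ∨ (T ∨ ¬x2)) ∨ x2) ∧ x1
  [5] ((x0 ∨ T) ∨ x2) ∧ x1
  [6] (T ∨ x2) ∧ x1
  [7] T ∧ x1
  [8] x1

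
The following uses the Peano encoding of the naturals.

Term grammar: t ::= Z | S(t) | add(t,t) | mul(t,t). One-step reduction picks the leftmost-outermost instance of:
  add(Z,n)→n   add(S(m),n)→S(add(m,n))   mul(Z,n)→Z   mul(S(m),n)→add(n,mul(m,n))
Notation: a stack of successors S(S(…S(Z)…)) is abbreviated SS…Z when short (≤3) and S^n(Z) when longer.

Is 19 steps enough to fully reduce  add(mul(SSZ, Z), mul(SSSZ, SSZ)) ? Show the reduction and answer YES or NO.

Answer: YES — reaches normal form S^6(Z) in 19 ≤ 19 steps

Working:
  start: add(mul(SSZ, Z), mul(SSSZ, SSZ))
  [1] add(add(Z, mul(SZ, Z)), mul(SSSZ, SSZ))
  [2] add(mul(SZ, Z), mul(SSSZ, SSZ))
  [3] add(add(Z, mul(Z, Z)), mul(SSSZ, SSZ))
  [4] add(mul(Z, Z), mul(SSSZ, SSZ))
  [5] add(Z, mul(SSSZ, SSZ))
  [6] mul(SSSZ, SSZ)
  [7] add(SSZ, mul(SSZ, SSZ))
  [8] S(add(SZ, mul(SSZ, SSZ)))
  [9] S(S(add(Z, mul(SSZ, SSZ))))
  [10] S(S(mul(SSZ, SSZ)))
  [11] S(S(add(SSZ, mul(SZ, SSZ))))
  [12] S(S(S(add(SZ, mul(SZ, SSZ)))))
  [13] S(S(S(S(add(Z, mul(SZ, SSZ))))))
  [14] S(S(S(S(mul(SZ, SSZ)))))
  [15] S(S(S(S(add(SSZ, mul(Z, SSZ))))))
  [16] S(S(S(S(S(add(SZ, mul(Z, SSZ)))))))
  [17] S(S(S(S(S(S(add(Z, mul(Z, SSZ))))))))
  [18] S(S(S(S(S(S(mul(Z, SSZ)))))))
  [19] S^6(Z)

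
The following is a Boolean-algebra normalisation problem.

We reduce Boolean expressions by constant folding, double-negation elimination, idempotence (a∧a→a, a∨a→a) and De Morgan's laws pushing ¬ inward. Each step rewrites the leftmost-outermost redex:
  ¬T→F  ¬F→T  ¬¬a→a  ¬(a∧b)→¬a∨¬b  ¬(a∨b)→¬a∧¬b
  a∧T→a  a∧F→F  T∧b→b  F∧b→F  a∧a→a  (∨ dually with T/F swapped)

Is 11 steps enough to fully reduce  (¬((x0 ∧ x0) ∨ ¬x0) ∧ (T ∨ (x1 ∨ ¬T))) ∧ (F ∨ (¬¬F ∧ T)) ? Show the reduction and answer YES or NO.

Answer: YES — reaches normal form F in 10 ≤ 11 steps

Working:
  start: (¬((x0 ∧ x0) ∨ ¬x0) ∧ (T ∨ (x1 ∨ ¬T))) ∧ (F ∨ (¬¬F ∧ T))
  [1] ((¬(x0 ∧ x0) ∧ ¬¬x0) ∧ (T ∨ (x1 ∨ ¬T))) ∧ (F ∨ (¬¬F ∧ T))
  [2] (((¬x0 ∨ ¬x0) ∧ ¬¬x0) ∧ (T ∨ (x1 ∨ ¬T))) ∧ (F ∨ (¬¬F ∧ T))
  [3] ((¬x0 ∧ ¬¬x0) ∧ (T ∨ (x1 ∨ ¬T))) ∧ (F ∨ (¬¬F ∧ T))
  [4] ((¬x0 ∧ x0) ∧ (T ∨ (x1 ∨ ¬T))) ∧ (F ∨ (¬¬F ∧ T))
  [5] ((¬x0 ∧ x0) ∧ T) ∧ (F ∨ (¬¬F ∧ T))
  [6] (¬x0 ∧ x0) ∧ (F ∨ (¬¬F ∧ T))
  [7] (¬x0 ∧ x0) ∧ (¬¬F ∧ T)
  [8] (¬x0 ∧ x0) ∧ ¬¬F
  [9] (¬x0 ∧ x0) ∧ F
  [10] F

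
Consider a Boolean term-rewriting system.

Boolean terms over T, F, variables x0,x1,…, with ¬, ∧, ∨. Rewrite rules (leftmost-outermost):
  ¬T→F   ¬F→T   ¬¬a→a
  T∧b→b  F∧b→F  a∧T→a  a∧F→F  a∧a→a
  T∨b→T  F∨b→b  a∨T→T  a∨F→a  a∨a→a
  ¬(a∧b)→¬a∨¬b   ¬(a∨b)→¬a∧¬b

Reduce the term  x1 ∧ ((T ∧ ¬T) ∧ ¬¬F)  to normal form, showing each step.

Answer: normal form = F  (in 4 steps)

Reduction:
  start: x1 ∧ ((T ∧ ¬T) ∧ ¬¬F)
  →1  x1 ∧ (¬T ∧ ¬¬F)
  →2  x1 ∧ (F ∧ ¬¬F)
  →3  x1 ∧ F
  →4  F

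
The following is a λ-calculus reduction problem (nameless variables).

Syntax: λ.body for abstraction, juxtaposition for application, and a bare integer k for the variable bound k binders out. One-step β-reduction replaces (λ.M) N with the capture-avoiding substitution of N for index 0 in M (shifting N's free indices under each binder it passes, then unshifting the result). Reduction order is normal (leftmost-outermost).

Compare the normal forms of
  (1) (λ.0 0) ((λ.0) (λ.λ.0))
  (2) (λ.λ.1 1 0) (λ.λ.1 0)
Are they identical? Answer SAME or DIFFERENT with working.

Answer: DIFFERENT — A ⇓ λ.0, B ⇓ λ.λ.1 0

Working:
Term A:
  start: (λ.0 0) ((λ.0) (λ.λ.0))
  step 1: (λ.0) (λ.λ.0) ((λ.0) (λ.λ.0))
  step 2: (λ.λ.0) ((λ.0) (λ.λ.0))
  step 3: λ.0

Term B:
  start: (λ.λ.1 1 0) (λ.λ.1 0)
  step 1: λ.(λ.λ.1 0) (λ.λ.1 0) 0
  step 2: λ.(λ.(λ.λ.1 0) 0) 0
  step 3: λ.(λ.λ.1 0) 0
  step 4: λ.λ.1 0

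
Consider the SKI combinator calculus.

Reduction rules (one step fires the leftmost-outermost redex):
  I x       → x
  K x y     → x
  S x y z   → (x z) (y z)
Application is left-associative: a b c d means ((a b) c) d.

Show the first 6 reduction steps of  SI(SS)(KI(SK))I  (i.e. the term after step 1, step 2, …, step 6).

  start: SI(SS)(KI(SK))I
  →1  I(KI(SK))(SS(KI(SK)))I
  →2  KI(SK)(SS(KI(SK)))I
  →3  I(SS(KI(SK)))I
  →4  SS(KI(SK))I
  →5  SI(KI(SK)I)
  →6  SI(II)

Answer: after 6 steps: SI(II)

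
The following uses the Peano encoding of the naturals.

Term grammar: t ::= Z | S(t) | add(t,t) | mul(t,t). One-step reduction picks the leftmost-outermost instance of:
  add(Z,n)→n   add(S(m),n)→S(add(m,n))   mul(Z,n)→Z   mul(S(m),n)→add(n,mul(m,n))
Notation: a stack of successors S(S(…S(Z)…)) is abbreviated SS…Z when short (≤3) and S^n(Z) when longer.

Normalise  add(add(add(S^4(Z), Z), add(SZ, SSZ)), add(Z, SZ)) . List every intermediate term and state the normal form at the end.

Answer: normal form = S^8(Z)  (in 21 steps)

Reduction:
  start: add(add(add(S^4(Z), Z), add(SZ, SSZ)), add(Z, SZ))
  step 1: add(add(S(add(SSSZ, Z)), add(SZ, SSZ)), add(Z, SZ))
  step 2: add(S(add(add(SSSZ, Z), add(SZ, SSZ))), add(Z, SZ))
  step 3: S(add(add(add(SSSZ, Z), add(SZ, SSZ)), add(Z, SZ)))
  step 4: S(add(add(S(add(SSZ, Z)), add(SZ, SSZ)), add(Z, SZ)))
  step 5: S(add(S(add(add(SSZ, Z), add(SZ, SSZ))), add(Z, SZ)))
  step 6: S(S(add(add(add(SSZ, Z), add(SZ, SSZ)), add(Z, SZ))))
  step 7: S(S(add(add(S(add(SZ, Z)), add(SZ, SSZ)), add(Z, SZ))))
  step 8: S(S(add(S(add(add(SZ, Z), add(SZ, SSZ))), add(Z, SZ))))
  step 9: S(S(S(add(add(add(SZ, Z), add(SZ, SSZ)), add(Z, SZ)))))
  step 10: S(S(S(add(add(S(add(Z, Z)), add(SZ, SSZ)), add(Z, SZ)))))
  step 11: S(S(S(add(S(add(add(Z, Z), add(SZ, SSZ))), add(Z, SZ)))))
  step 12: S(S(S(S(add(add(add(Z, Z), add(SZ, SSZ)), add(Z, SZ))))))
  step 13: S(S(S(S(add(add(Z, add(SZ, SSZ)), add(Z, SZ))))))
  step 14: S(S(S(S(add(add(SZ, SSZ), add(Z, SZ))))))
  step 15: S(S(S(S(add(S(add(Z, SSZ)), add(Z, SZ))))))
  step 16: S(S(S(S(S(add(add(Z, SSZ), add(Z, SZ)))))))
  step 17: S(S(S(S(S(add(SSZ, add(Z, SZ)))))))
  step 18: S(S(S(S(S(S(add(SZ, add(Z, SZ))))))))
  step 19: S(S(S(S(S(S(S(add(Z, add(Z, SZ)))))))))
  step 20: S(S(S(S(S(S(S(add(Z, SZ))))))))
  step 21: S^8(Z)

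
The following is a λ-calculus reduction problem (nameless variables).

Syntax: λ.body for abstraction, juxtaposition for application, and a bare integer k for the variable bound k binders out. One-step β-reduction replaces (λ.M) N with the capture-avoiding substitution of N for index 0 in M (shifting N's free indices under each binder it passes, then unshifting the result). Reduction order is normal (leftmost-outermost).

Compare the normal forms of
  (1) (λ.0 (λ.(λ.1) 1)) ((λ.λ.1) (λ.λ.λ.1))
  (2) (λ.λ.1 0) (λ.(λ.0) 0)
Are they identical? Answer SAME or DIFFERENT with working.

Term A:
  start: (λ.0 (λ.(λ.1) 1)) ((λ.λ.1) (λ.λ.λ.1))
  step 1: (λ.λ.1) (λ.λ.λ.1) (λ.(λ.1) ((λ.λ.1) (λ.λ.λ.1)))
  step 2: (λ.λ.λ.λ.1) (λ.(λ.1) ((λ.λ.1) (λ.λ.λ.1)))
  step 3: λ.λ.λ.1

Term B:
  start: (λ.λ.1 0) (λ.(λ.0) 0)
  step 1: λ.(λ.(λ.0) 0) 0
  step 2: λ.(λ.0) 0
  step 3: λ.0

Answer: DIFFERENT — A ⇓ λ.λ.λ.1, B ⇓ λ.0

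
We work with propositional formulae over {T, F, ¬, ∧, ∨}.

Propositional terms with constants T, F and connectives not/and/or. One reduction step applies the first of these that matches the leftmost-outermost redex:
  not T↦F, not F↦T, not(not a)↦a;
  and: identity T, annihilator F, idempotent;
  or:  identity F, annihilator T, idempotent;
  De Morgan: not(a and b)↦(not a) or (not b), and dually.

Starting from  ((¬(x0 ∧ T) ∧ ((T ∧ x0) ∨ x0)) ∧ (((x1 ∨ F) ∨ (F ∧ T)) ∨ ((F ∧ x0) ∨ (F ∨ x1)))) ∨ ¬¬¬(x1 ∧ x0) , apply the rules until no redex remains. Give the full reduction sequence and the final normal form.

Answer: normal form = ((¬x0 ∧ x0) ∧ x1) ∨ (¬x1 ∨ ¬x0)  (in 14 steps)

Derivation:
  start: ((¬(x0 ∧ T) ∧ ((T ∧ x0) ∨ x0)) ∧ (((x1 ∨ F) ∨ (F ∧ T)) ∨ ((F ∧ x0) ∨ (F ∨ x1)))) ∨ ¬¬¬(x1 ∧ x0)
  [1] (((¬x0 ∨ ¬T) ∧ ((T ∧ x0) ∨ x0)) ∧ (((x1 ∨ F) ∨ (F ∧ T)) ∨ ((F ∧ x0) ∨ (F ∨ x1)))) ∨ ¬¬¬(x1 ∧ x0)
  [2] (((¬x0 ∨ F) ∧ ((T ∧ x0) ∨ x0)) ∧ (((x1 ∨ F) ∨ (F ∧ T)) ∨ ((F ∧ x0) ∨ (F ∨ x1)))) ∨ ¬¬¬(x1 ∧ x0)
  [3] ((¬x0 ∧ ((T ∧ x0) ∨ x0)) ∧ (((x1 ∨ F) ∨ (F ∧ T)) ∨ ((F ∧ x0) ∨ (F ∨ x1)))) ∨ ¬¬¬(x1 ∧ x0)
  [4] ((¬x0 ∧ (x0 ∨ x0)) ∧ (((x1 ∨ F) ∨ (F ∧ T)) ∨ ((F ∧ x0) ∨ (F ∨ x1)))) ∨ ¬¬¬(x1 ∧ x0)
  [5] ((¬x0 ∧ x0) ∧ (((x1 ∨ F) ∨ (F ∧ T)) ∨ ((F ∧ x0) ∨ (F ∨ x1)))) ∨ ¬¬¬(x1 ∧ x0)
  [6] ((¬x0 ∧ x0) ∧ ((x1 ∨ (F ∧ T)) ∨ ((F ∧ x0) ∨ (F ∨ x1)))) ∨ ¬¬¬(x1 ∧ x0)
  [7] ((¬x0 ∧ x0) ∧ ((x1 ∨ F) ∨ ((F ∧ x0) ∨ (F ∨ x1)))) ∨ ¬¬¬(x1 ∧ x0)
  [8] ((¬x0 ∧ x0) ∧ (x1 ∨ ((F ∧ x0) ∨ (F ∨ x1)))) ∨ ¬¬¬(x1 ∧ x0)
  [9] ((¬x0 ∧ x0) ∧ (x1 ∨ (F ∨ (F ∨ x1)))) ∨ ¬¬¬(x1 ∧ x0)
  [10] ((¬x0 ∧ x0) ∧ (x1 ∨ (F ∨ x1))) ∨ ¬¬¬(x1 ∧ x0)
  [11] ((¬x0 ∧ x0) ∧ (x1 ∨ x1)) ∨ ¬¬¬(x1 ∧ x0)
  [12] ((¬x0 ∧ x0) ∧ x1) ∨ ¬¬¬(x1 ∧ x0)
  [13] ((¬x0 ∧ x0) ∧ x1) ∨ ¬(x1 ∧ x0)
  [14] ((¬x0 ∧ x0) ∧ x1) ∨ (¬x1 ∨ ¬x0)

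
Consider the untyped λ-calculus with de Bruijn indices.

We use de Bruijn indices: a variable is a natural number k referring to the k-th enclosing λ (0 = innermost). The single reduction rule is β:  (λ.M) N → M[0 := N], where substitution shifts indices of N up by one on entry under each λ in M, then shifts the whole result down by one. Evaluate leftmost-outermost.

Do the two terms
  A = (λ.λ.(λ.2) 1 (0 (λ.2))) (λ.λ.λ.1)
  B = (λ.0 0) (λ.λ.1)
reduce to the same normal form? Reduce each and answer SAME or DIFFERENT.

Term A:
  start: (λ.λ.(λ.2) 1 (0 (λ.2))) (λ.λ.λ.1)
  →1  λ.(λ.λ.λ.λ.1) (λ.λ.λ.1) (0 (λ.λ.λ.λ.1))
  →2  λ.(λ.λ.λ.1) (0 (λ.λ.λ.λ.1))
  →3  λ.λ.λ.1

Term B:
  start: (λ.0 0) (λ.λ.1)
  →1  (λ.λ.1) (λ.λ.1)
  →2  λ.λ.λ.1

Answer: SAME — A ⇓ λ.λ.λ.1, B ⇓ λ.λ.λ.1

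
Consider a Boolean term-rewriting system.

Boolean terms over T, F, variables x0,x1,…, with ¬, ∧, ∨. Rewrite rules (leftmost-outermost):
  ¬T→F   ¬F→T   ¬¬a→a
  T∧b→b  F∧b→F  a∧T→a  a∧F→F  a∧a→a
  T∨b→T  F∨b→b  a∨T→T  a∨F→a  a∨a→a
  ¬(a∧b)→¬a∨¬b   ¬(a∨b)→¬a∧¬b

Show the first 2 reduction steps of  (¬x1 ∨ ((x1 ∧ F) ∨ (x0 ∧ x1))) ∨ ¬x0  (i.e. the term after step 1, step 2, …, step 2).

  start: (¬x1 ∨ ((x1 ∧ F) ∨ (x0 ∧ x1))) ∨ ¬x0
  step 1: (¬x1 ∨ (F ∨ (x0 ∧ x1))) ∨ ¬x0
  step 2: (¬x1 ∨ (x0 ∧ x1)) ∨ ¬x0

Answer: after 2 steps: (¬x1 ∨ (x0 ∧ x1)) ∨ ¬x0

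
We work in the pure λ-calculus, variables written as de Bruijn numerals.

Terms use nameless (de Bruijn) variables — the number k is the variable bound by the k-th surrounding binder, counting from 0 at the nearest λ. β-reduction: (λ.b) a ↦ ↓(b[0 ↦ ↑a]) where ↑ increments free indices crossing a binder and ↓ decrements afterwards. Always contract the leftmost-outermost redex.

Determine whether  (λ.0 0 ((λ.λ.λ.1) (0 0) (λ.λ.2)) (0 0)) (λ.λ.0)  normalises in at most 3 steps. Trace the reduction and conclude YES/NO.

  start: (λ.0 0 ((λ.λ.λ.1) (0 0) (λ.λ.2)) (0 0)) (λ.λ.0)
  →1  (λ.λ.0) (λ.λ.0) ((λ.λ.λ.1) ((λ.λ.0) (λ.λ.0)) (λ.λ.λ.λ.0)) ((λ.λ.0) (λ.λ.0))
  →2  (λ.0) ((λ.λ.λ.1) ((λ.λ.0) (λ.λ.0)) (λ.λ.λ.λ.0)) ((λ.λ.0) (λ.λ.0))
  →3  (λ.λ.λ.1) ((λ.λ.0) (λ.λ.0)) (λ.λ.λ.λ.0) ((λ.λ.0) (λ.λ.0))

Answer: NO — after 3 steps the term is (λ.λ.λ.1) ((λ.λ.0) (λ.λ.0)) (λ.λ.λ.λ.0) ((λ.λ.0) (λ.λ.0)), not yet normal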